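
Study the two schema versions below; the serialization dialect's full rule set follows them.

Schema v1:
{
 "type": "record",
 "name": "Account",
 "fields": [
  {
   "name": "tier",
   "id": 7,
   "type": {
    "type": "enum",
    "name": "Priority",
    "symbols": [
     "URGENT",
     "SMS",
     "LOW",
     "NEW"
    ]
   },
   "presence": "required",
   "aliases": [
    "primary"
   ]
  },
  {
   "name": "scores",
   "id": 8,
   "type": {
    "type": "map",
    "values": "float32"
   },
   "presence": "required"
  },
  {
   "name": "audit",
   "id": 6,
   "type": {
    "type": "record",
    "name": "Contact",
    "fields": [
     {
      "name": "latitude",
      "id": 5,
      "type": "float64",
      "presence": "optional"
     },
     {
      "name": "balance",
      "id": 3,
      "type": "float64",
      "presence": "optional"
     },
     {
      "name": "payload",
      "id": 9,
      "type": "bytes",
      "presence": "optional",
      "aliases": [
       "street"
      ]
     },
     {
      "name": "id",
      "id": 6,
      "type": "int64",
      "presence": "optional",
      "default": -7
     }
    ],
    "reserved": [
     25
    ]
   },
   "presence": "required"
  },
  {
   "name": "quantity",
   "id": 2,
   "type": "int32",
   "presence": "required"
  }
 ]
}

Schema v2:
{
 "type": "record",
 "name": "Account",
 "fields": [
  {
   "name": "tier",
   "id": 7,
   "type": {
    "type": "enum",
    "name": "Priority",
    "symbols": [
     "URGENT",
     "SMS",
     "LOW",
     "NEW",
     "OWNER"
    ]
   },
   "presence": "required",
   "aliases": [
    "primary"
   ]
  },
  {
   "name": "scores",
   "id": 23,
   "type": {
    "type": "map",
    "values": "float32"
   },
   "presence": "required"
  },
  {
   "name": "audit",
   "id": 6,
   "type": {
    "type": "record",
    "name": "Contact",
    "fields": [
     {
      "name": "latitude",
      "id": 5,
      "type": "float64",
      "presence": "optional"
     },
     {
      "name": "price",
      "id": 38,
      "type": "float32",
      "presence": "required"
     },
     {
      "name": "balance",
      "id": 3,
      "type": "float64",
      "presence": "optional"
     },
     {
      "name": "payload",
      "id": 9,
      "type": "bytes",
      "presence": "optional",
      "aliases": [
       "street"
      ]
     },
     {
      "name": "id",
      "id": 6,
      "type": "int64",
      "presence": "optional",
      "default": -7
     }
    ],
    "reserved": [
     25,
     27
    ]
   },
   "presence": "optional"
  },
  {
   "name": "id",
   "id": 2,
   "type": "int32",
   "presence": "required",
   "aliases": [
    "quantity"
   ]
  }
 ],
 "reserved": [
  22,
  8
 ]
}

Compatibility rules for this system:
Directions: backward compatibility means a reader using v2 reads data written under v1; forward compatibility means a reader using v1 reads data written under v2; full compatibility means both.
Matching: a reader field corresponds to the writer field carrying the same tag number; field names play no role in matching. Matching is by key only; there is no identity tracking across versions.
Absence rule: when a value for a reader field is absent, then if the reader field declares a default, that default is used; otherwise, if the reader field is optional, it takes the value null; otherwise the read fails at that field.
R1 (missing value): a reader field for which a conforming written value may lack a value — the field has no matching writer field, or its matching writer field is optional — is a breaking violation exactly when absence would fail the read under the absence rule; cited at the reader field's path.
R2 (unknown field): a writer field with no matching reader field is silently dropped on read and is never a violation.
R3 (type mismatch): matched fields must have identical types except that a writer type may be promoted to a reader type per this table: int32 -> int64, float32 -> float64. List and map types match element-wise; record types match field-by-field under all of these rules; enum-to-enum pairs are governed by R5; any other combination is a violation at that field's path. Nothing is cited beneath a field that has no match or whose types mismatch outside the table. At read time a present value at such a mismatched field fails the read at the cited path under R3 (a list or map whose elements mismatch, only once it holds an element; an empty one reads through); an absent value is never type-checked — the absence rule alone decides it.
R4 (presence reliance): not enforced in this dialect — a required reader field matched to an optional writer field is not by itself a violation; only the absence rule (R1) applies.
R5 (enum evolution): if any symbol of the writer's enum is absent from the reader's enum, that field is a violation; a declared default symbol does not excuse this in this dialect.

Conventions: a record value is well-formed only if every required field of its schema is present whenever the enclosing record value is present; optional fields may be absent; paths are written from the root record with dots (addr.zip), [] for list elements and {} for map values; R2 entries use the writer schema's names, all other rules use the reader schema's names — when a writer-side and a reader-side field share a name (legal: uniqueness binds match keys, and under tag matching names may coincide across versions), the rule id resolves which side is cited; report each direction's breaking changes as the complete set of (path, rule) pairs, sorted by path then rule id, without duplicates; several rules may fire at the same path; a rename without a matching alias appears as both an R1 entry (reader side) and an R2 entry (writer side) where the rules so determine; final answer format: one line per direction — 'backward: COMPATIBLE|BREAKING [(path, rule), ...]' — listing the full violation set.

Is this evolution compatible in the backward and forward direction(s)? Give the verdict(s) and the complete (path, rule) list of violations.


backward: BREAKING [(audit.price, R1), (scores, R1)]; forward: BREAKING [(audit, R1), (scores, R1), (tier, R5)]

the writer's type comes first in each Account pair
checking backward for Account: reader v2 against writer v1:
  tier <- tier (Priority -> Priority, writer required)
  scores has no writer counterpart
  audit <- audit (Contact -> Contact, writer required)
  id <- quantity (int32 -> int32, writer required)
  leftover writer field: scores
  audit.latitude <- audit.latitude (float64 -> float64, writer optional)
  audit.price has no writer counterpart
  audit.balance <- audit.balance (float64 -> float64, writer optional)
  audit.payload <- audit.payload (bytes -> bytes, writer optional)
  audit.id <- audit.id (int64 -> int64, writer optional)
  violation R1 at audit.price
  violation R1 at scores
  => 2 violation(s): backward is BREAKING for Account
checking forward for Account: reader v1 against writer v2:
  tier <- tier (Priority -> Priority, writer required)
  scores has no writer counterpart
  audit <- audit (Contact -> Contact, writer optional)
  quantity <- id (int32 -> int32, writer required)
  leftover writer field: scores
  audit.latitude <- audit.latitude (float64 -> float64, writer optional)
  audit.balance <- audit.balance (float64 -> float64, writer optional)
  audit.payload <- audit.payload (bytes -> bytes, writer optional)
  audit.id <- audit.id (int64 -> int64, writer optional)
  leftover writer field: audit.price
  violation R1 at audit
  violation R1 at scores
  violation R5 at tier
  => 3 violation(s): forward is BREAKING for Account


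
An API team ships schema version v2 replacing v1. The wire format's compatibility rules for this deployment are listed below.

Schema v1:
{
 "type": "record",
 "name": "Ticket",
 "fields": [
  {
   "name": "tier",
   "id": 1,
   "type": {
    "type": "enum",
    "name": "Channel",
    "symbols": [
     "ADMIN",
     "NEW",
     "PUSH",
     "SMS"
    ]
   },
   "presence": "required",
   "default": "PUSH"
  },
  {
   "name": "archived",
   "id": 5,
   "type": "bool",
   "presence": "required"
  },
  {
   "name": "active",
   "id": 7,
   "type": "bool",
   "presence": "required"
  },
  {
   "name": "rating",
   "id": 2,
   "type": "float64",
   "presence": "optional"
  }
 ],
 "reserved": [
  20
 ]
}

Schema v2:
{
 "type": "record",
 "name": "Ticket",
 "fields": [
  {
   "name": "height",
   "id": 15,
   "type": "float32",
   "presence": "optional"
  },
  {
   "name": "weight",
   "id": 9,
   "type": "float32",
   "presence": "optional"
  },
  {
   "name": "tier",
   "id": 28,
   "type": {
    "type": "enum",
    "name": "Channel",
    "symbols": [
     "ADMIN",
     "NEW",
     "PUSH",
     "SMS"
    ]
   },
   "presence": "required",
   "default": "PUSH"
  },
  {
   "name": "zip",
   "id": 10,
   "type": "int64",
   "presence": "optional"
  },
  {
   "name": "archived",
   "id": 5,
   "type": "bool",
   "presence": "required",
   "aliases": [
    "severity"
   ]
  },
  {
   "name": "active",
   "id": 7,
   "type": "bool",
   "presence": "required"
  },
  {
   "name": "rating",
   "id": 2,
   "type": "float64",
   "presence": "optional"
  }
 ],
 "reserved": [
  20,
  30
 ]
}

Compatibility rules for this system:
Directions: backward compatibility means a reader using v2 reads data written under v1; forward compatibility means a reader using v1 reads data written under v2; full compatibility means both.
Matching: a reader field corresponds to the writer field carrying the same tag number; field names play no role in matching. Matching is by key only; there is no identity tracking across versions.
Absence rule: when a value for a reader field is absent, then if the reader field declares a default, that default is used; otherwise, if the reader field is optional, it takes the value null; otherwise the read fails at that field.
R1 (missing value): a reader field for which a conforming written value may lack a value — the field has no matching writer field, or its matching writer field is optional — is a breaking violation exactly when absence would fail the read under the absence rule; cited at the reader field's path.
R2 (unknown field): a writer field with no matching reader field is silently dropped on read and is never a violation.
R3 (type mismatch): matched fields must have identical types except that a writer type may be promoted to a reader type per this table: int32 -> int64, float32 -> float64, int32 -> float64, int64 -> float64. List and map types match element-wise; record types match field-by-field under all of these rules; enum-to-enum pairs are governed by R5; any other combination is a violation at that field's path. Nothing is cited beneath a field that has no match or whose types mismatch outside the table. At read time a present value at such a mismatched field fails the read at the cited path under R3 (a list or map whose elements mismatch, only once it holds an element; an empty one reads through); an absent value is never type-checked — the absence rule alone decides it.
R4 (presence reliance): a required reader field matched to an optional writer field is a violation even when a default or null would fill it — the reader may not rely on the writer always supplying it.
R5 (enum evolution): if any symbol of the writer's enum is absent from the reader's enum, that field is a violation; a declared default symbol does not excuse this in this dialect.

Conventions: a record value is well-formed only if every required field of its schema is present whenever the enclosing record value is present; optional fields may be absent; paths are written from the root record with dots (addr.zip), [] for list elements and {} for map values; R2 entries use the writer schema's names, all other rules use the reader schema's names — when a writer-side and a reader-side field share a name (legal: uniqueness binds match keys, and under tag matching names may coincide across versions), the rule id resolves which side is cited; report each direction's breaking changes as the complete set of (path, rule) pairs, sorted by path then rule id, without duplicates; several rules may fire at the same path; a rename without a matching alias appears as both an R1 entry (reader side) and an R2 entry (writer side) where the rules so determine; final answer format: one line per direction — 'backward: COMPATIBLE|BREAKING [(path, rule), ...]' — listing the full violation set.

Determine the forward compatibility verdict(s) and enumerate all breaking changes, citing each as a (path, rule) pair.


in Ticket below, arrows point writer -> reader
forward analysis of Ticket with v1 as reader and v2 as writer:
  tier: no writer-side match
  archived <- archived (bool -> bool, writer required)
  active <- active (bool -> bool, writer required)
  rating <- rating (float64 -> float64, writer optional)
  writer height: unknown to reader
  writer weight: unknown to reader
  writer tier: unknown to reader
  writer zip: unknown to reader
  => forward verdict for Ticket: COMPATIBLE, no violations
remaining Ticket differences; none change what is asked:
  field tier in record Ticket: tag 1 changed to 28 -> fires no rule on Ticket, leaving the asked answer as it is
  added field zip to record Ticket: optional int64, tag 10 (in v2 it sits immediately before archived) -> fires no rule on Ticket, leaving the asked answer as it is
  added field weight to record Ticket: optional float32, tag 9 (in v2 it sits immediately before tier) -> fires no rule on Ticket, leaving the asked answer as it is
  added field height to record Ticket: optional float32, tag 15 (in v2 it sits immediately before tier) -> fires no rule on Ticket, leaving the asked answer as it is

forward: COMPATIBLE []


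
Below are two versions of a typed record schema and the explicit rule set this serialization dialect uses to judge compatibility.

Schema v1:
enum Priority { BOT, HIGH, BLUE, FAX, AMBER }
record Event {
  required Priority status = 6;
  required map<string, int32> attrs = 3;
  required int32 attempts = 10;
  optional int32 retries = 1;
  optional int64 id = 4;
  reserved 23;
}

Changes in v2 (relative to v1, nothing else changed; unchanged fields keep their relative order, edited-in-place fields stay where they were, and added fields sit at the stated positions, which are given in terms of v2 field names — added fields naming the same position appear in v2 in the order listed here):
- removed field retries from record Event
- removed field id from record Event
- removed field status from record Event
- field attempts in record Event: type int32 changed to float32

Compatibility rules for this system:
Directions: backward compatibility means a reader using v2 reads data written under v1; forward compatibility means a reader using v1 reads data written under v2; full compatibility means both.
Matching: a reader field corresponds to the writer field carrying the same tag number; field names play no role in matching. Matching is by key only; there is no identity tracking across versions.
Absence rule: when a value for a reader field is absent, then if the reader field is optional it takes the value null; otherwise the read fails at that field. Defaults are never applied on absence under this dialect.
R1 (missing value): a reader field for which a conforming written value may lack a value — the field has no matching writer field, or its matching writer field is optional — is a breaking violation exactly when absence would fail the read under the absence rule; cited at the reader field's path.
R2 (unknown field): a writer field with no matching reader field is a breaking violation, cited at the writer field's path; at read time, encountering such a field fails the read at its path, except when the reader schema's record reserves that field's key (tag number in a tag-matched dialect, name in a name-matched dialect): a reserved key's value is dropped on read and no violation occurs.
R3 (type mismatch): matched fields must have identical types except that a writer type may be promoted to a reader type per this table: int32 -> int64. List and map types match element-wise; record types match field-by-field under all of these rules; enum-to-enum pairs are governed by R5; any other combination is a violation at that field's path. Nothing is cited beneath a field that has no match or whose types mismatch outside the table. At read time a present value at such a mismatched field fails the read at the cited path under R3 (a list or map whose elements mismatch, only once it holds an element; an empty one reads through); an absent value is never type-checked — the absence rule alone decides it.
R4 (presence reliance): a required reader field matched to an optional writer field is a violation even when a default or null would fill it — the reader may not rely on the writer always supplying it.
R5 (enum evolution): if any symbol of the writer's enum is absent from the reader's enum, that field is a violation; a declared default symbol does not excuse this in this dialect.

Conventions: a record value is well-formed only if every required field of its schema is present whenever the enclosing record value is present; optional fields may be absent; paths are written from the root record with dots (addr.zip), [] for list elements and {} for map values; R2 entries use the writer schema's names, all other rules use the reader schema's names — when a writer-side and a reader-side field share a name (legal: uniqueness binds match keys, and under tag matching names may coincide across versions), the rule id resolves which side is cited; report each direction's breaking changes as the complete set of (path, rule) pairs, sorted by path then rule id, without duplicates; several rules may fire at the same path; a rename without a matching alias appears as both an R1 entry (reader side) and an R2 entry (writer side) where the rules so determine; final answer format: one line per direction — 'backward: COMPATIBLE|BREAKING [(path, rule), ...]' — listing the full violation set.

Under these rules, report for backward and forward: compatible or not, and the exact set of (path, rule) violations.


the writer's type comes first in each Event pair
backward for Event (reader v2, writer v1):
  writer required, map<string, int32> -> map<string, int32>: reader attrs maps from writer attrs
  writer required, int32 -> float32: reader attempts maps from writer attempts
  status (writer side), unknown to reader
  retries (writer side), unknown to reader
  id (writer side), unknown to reader
  R3 fires at attempts
  R2 fires at id
  R2 fires at retries
  R2 fires at status
  => 4 violation(s): backward is BREAKING for Event
forward for Event (reader v1, writer v2):
  status: no writer-side match
  writer required, map<string, int32> -> map<string, int32>: reader attrs maps from writer attrs
  writer required, float32 -> int32: reader attempts maps from writer attempts
  retries: no writer-side match
  id: no writer-side match
  R3 fires at attempts
  R1 fires at status
  => 2 violation(s): forward is BREAKING for Event

backward: BREAKING [(attempts, R3), (id, R2), (retries, R2), (status, R2)]; forward: BREAKING [(attempts, R3), (status, R1)]


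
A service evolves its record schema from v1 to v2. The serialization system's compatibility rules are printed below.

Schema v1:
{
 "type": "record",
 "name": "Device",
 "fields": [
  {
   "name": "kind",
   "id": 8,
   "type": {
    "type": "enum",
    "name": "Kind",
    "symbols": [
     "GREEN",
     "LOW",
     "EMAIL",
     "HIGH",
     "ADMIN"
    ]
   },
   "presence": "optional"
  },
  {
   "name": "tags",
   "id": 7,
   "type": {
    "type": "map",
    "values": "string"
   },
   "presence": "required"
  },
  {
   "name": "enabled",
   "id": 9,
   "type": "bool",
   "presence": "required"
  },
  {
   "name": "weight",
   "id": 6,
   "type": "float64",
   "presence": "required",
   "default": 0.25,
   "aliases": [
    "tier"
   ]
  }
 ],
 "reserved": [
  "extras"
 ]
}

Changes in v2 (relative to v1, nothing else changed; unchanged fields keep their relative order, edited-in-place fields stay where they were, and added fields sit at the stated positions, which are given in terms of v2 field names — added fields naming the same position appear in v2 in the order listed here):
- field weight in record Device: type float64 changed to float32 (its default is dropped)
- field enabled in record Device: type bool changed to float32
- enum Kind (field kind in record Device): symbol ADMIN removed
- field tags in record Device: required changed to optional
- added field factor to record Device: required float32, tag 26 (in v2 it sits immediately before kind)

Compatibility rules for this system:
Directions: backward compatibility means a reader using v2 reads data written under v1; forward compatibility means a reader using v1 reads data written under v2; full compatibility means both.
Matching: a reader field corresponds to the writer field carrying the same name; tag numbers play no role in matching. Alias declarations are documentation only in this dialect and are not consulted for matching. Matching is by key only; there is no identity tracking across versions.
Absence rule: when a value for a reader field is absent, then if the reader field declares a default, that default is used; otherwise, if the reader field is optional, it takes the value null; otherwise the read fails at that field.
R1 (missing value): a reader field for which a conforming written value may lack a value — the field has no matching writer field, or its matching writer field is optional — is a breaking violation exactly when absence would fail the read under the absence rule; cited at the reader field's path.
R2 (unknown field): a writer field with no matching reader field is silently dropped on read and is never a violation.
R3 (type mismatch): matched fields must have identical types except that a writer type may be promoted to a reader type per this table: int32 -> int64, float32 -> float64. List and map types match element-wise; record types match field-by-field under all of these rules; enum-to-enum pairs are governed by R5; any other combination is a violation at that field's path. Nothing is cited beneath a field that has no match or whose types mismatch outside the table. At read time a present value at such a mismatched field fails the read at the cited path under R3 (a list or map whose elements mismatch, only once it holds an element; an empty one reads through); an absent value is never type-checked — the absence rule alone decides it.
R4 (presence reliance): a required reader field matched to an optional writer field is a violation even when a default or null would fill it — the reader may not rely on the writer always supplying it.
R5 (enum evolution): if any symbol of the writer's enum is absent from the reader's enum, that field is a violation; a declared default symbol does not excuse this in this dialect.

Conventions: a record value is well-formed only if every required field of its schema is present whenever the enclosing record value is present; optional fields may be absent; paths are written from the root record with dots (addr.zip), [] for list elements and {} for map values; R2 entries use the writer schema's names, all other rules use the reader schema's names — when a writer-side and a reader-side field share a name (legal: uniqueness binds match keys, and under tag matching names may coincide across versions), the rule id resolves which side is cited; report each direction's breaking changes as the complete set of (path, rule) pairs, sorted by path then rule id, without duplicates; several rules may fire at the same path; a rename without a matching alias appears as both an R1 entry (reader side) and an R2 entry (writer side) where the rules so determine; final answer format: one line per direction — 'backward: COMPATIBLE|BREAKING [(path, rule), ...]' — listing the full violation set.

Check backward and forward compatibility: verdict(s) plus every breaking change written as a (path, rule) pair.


arrows below run writer -> reader for Device
checking backward for Device: reader v2 against writer v1:
  factor: no writer match
  writer optional, Kind -> Kind: reader kind maps from writer kind
  writer required, map<string, string> -> map<string, string>: reader tags maps from writer tags
  writer required, bool -> float32: reader enabled maps from writer enabled
  writer required, float64 -> float32: reader weight maps from writer weight
  breaking: (enabled, R3)
  breaking: (factor, R1)
  breaking: (kind, R5)
  breaking: (weight, R3)
  => 4 violation(s): backward is BREAKING for Device
checking forward for Device: reader v1 against writer v2:
  writer optional, Kind -> Kind: reader kind maps from writer kind
  writer optional, map<string, string> -> map<string, string>: reader tags maps from writer tags
  writer required, float32 -> bool: reader enabled maps from writer enabled
  writer required, float32 -> float64: reader weight maps from writer weight
  writer field factor has no reader counterpart
  breaking: (enabled, R3)
  breaking: (tags, R1)
  breaking: (tags, R4)
  => 3 violation(s): forward is BREAKING for Device

backward: BREAKING [(enabled, R3), (factor, R1), (kind, R5), (weight, R3)]; forward: BREAKING [(enabled, R3), (tags, R1), (tags, R4)]


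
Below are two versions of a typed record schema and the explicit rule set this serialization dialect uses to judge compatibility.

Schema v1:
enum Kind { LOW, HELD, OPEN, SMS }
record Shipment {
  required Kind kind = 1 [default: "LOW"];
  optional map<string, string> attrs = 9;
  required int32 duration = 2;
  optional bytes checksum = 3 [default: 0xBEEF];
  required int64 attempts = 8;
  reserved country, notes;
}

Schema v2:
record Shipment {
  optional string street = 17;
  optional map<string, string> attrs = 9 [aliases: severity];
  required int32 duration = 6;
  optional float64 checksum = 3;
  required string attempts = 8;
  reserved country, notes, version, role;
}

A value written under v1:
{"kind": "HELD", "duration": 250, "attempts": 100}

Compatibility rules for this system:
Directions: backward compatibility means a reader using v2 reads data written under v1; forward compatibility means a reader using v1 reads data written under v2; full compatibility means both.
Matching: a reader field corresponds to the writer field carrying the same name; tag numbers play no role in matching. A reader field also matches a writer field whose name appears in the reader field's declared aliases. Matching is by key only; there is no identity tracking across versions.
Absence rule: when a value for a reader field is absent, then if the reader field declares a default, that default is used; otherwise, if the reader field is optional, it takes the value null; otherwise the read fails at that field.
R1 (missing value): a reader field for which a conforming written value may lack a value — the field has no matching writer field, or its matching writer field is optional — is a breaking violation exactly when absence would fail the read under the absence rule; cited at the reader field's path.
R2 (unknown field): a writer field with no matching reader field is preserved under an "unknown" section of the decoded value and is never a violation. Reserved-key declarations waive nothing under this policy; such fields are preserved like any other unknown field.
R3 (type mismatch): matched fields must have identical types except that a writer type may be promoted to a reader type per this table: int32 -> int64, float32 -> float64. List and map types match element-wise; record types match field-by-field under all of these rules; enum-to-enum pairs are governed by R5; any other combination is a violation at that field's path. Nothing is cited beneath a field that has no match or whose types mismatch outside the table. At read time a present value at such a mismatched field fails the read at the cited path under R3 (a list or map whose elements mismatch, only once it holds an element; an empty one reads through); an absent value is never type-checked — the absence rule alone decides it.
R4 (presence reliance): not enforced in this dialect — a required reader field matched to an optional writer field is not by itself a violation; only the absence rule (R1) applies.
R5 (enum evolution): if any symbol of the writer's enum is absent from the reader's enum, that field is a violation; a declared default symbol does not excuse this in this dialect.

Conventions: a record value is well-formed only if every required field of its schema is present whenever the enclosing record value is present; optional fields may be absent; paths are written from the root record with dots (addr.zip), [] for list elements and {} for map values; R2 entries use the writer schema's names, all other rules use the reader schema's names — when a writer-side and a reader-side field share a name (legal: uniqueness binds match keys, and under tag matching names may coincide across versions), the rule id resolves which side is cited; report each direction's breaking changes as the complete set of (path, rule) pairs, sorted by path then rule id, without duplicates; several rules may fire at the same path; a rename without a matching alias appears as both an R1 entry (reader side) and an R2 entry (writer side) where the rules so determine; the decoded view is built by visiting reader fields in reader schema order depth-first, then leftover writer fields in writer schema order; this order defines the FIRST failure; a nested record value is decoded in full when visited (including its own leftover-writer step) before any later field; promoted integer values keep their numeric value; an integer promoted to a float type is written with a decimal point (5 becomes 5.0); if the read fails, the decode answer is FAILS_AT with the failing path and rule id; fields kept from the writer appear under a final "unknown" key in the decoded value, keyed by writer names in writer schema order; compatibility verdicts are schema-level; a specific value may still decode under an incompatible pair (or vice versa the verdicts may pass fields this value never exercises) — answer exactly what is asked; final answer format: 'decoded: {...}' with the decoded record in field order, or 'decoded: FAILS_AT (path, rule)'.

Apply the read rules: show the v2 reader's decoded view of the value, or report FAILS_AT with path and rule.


in Shipment below, arrows point writer -> reader
decode walk for Shipment under reader schema v2:
  street := null (not supplied -> null)
  attrs := null (not supplied -> null)
  duration := 250
  checksum := null (not supplied -> null)
  read fails at attempts under R3
  => FAILS_AT (attempts, R3)
the other Shipment changes do not affect what is asked:
  field duration in record Shipment: tag 2 changed to 6 -> inert under this dialect — no rule fires on Shipment and the result does not move
  field checksum in record Shipment: type bytes changed to float64 (its default is dropped) -> shifts the Shipment verdicts, not this decode
  added field street to record Shipment: optional string, tag 17 (in v2 it sits immediately before attrs) -> inert under this dialect — no rule fires on Shipment and the result does not move
  removed field kind from record Shipment -> inert under this dialect — no rule fires on Shipment and the result does not move

decoded: FAILS_AT (attempts, R3)


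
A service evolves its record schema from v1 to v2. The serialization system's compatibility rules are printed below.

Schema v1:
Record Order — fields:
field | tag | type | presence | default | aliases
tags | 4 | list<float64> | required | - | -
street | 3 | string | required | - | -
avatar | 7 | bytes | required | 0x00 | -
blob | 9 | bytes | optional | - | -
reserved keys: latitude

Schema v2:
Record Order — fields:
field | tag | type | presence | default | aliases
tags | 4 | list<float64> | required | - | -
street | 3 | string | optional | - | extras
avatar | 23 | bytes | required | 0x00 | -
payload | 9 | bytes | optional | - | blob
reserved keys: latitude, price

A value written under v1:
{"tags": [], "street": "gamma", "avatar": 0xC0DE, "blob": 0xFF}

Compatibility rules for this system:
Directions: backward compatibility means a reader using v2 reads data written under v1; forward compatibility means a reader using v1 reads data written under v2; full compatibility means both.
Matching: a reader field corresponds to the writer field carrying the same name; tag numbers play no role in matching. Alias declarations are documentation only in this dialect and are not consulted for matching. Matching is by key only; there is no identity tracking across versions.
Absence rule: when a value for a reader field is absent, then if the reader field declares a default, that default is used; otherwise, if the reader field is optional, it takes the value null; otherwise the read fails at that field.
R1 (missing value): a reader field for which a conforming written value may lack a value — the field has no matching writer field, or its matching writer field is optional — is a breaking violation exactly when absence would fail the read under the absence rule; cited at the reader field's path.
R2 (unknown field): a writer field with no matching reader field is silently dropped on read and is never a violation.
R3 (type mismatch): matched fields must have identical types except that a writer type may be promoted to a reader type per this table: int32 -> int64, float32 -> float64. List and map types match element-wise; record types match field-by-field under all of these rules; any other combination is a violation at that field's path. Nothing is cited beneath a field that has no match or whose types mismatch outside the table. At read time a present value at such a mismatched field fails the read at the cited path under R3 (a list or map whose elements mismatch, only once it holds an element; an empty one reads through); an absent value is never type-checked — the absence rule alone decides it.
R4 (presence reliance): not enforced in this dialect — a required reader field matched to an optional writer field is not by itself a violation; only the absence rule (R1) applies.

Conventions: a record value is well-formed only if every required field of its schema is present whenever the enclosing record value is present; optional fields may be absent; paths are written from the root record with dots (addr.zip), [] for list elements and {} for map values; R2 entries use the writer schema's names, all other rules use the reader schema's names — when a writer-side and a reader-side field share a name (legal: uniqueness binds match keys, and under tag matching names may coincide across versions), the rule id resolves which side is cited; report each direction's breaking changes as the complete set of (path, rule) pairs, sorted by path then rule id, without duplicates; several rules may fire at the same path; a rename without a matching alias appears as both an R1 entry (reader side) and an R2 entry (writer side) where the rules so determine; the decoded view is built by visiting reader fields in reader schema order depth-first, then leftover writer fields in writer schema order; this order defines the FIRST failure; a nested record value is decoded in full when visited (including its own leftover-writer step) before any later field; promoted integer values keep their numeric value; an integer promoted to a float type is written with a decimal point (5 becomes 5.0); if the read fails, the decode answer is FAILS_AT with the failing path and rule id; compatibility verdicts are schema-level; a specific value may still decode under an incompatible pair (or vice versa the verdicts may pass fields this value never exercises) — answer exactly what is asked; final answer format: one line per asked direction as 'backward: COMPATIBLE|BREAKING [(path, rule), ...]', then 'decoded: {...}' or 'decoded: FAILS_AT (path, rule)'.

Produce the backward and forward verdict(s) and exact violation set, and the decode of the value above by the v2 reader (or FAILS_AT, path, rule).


each type pair in Order: writer, then reader
backward on Order — v2 reading data written by v1:
  tags: list<float64> -> list<float64>, writer required; from tags
  street: string -> string, writer required; from street
  avatar: bytes -> bytes, writer required; from avatar
  payload: no writer match
  writer blob: unknown to reader
  nothing fires on Order: backward is COMPATIBLE
forward on Order — v1 reading data written by v2:
  tags: list<float64> -> list<float64>, writer required; from tags
  street: string -> string, writer optional; from street
  avatar: bytes -> bytes, writer required; from avatar
  blob: no writer match
  writer payload: unknown to reader
  breaking: (street, R1)
  => 1 violation(s): forward is BREAKING for Order
decode walk for Order under reader schema v2:
  tags := []
  street := "gamma"
  avatar := 0xC0DE
  payload := null (not supplied -> null)
  writer blob: unmatched, discarded
  => decoded: {"tags": [], "street": "gamma", "avatar": 0xC0DE, "payload": null}

backward: COMPATIBLE []; forward: BREAKING [(street, R1)]; decoded: {"tags": [], "street": "gamma", "avatar": 0xC0DE, "payload": null}


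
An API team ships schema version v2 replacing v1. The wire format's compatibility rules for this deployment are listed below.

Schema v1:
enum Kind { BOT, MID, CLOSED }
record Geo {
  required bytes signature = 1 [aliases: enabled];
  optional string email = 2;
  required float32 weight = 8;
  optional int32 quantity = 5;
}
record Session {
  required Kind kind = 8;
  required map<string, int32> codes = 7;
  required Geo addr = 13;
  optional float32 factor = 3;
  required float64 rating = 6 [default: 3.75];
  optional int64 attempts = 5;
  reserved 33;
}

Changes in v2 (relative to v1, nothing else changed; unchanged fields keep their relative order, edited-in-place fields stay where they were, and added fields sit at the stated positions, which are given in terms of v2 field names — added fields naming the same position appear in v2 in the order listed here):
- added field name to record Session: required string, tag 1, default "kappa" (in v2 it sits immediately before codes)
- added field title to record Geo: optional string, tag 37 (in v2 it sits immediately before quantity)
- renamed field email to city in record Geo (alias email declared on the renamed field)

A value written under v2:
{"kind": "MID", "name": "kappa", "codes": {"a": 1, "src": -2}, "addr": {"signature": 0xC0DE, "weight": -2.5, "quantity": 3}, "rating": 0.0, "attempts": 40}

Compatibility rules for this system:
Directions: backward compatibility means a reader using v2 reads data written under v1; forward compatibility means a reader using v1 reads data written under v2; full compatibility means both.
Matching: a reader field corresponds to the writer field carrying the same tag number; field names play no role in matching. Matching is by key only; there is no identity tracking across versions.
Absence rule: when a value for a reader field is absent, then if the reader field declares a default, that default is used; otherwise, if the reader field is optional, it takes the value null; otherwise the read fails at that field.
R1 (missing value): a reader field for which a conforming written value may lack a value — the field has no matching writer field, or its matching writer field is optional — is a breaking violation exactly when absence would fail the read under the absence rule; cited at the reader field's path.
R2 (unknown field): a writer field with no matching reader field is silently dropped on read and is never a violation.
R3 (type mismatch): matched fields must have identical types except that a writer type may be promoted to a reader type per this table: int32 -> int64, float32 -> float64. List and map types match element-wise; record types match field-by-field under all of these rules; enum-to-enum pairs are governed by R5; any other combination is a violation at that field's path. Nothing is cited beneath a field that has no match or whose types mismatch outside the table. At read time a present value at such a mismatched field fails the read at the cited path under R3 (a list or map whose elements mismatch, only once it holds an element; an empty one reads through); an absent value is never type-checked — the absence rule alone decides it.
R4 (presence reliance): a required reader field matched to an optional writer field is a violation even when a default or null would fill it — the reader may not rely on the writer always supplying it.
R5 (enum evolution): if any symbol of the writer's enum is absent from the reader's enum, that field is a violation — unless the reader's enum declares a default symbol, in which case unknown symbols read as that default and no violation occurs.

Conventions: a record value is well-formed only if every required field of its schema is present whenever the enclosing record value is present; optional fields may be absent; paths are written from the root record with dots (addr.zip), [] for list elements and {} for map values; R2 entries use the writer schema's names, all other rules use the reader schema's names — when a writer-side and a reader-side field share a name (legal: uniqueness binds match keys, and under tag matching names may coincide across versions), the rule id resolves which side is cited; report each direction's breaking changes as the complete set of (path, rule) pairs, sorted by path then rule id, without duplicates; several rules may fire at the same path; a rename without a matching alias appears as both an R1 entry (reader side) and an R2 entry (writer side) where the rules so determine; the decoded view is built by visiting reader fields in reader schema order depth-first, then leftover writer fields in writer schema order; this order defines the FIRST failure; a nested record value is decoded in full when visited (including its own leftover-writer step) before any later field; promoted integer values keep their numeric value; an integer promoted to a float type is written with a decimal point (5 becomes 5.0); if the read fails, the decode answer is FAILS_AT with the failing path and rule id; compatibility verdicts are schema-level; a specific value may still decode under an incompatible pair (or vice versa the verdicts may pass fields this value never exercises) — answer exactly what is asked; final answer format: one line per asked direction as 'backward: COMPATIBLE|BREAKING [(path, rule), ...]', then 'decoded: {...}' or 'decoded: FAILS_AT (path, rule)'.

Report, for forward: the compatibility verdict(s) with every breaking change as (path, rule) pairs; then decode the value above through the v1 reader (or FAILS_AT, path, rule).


arrows below run writer -> reader for Session
forward pass over Session, reader schema v1, writer schema v2:
  kind <- kind (Kind -> Kind, writer required)
  codes <- codes (map<string, int32> -> map<string, int32>, writer required)
  addr <- addr (Geo -> Geo, writer required)
  factor <- factor (float32 -> float32, writer optional)
  rating <- rating (float64 -> float64, writer required)
  attempts <- attempts (int64 -> int64, writer optional)
  writer field name has no reader counterpart
  addr.signature <- addr.signature (bytes -> bytes, writer required)
  addr.email <- addr.city (string -> string, writer optional)
  addr.weight <- addr.weight (float32 -> float32, writer required)
  addr.quantity <- addr.quantity (int32 -> int32, writer optional)
  writer field addr.title has no reader counterpart
  nothing fires on Session: forward is COMPATIBLE
decoding the Session value with the v1 reader:
  kind := "MID"
  codes := {"a": 1, "src": -2}
  addr.signature := 0xC0DE
  addr.email := null (missing; optional => null)
  addr.weight := -2.5
  addr.quantity := 3
  factor := null (missing; optional => null)
  rating := 0.0
  attempts := 40
  writer name: no reader field; dropped
  => decoded: {"kind": "MID", "codes": {"a": 1, "src": -2}, "addr": {"signature": 0xC0DE, "email": null, "weight": -2.5, "quantity": 3}, "factor": null, "rating": 0.0, "attempts": 40}
remaining Session differences; none change what is asked:
  added field title to record Geo: optional string, tag 37 (in v2 it sits immediately before quantity) -> inert for the asked Session verdict: nothing fires
  added field name to record Session: required string, tag 1, default "kappa" (in v2 it sits immediately before codes) -> inert for the asked Session verdict: nothing fires
  renamed field email to city in record Geo (alias email declared on the renamed field) -> inert for the asked Session verdict: nothing fires

forward: COMPATIBLE []; decoded: {"kind": "MID", "codes": {"a": 1, "src": -2}, "addr": {"signature": 0xC0DE, "email": null, "weight": -2.5, "quantity": 3}, "factor": null, "rating": 0.0, "attempts": 40}
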